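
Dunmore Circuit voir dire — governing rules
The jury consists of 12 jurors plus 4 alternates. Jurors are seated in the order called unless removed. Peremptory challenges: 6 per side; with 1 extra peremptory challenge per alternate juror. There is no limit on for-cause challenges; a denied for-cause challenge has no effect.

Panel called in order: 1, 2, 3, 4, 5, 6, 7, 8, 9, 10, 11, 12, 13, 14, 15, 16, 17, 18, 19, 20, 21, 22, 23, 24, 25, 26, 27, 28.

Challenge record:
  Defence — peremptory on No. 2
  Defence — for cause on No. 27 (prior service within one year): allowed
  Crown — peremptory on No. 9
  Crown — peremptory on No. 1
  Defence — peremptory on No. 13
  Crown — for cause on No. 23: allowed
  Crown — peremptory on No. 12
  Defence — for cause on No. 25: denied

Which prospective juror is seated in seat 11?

16

Removed: #1, #2, #9, #12, #13, #23, #27. (#25 stays — for-cause denied.)
Seating in order: seats 1–12 → #3, #4, #5, #6, #7, #8, #10, #11, #14, #15, #16, #17; alternates → #18, #19, #20, #21.
So seat 11 is #16.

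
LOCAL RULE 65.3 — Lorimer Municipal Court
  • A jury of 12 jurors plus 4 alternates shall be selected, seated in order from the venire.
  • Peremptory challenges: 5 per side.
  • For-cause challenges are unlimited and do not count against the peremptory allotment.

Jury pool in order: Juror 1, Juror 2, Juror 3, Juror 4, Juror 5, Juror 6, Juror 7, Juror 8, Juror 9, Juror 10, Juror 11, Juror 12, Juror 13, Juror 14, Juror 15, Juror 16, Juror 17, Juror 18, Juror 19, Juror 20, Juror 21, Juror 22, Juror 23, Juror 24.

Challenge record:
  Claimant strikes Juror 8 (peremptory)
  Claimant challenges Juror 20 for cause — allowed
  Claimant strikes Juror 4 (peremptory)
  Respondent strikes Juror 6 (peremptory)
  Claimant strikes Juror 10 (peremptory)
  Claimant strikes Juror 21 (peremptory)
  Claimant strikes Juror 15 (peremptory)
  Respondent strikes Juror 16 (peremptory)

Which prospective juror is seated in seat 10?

Removed: #4, #6, #8, #10, #15, #16, #20, #21.
Seating in order: seats 1–12 → #1, #2, #3, #5, #7, #9, #11, #12, #13, #14, #17, #18; alternates → #19, #22, #23, #24.
So seat 10 is #14.

14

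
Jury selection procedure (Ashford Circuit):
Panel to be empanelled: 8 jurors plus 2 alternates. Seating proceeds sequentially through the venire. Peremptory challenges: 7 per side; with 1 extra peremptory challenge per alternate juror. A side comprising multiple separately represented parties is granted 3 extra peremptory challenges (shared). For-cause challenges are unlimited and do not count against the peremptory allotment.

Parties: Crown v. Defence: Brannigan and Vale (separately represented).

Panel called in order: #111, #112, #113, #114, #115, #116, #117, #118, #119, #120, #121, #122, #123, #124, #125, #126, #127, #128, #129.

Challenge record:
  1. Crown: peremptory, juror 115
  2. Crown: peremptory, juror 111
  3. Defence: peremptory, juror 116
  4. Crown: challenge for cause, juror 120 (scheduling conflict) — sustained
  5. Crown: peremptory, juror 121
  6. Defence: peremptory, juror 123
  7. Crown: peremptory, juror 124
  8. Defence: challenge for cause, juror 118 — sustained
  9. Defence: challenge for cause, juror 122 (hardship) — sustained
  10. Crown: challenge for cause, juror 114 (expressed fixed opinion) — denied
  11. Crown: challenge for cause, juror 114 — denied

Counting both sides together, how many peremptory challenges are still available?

15

Crown allotment: 7 base + 1 × 2 alternates = 9. Defence allotment: 7 base + 1 × 2 alternates + 3 multi-party = 12.
Crown peremptories used: #115, #111, #121, #124 — 4 (for-cause on #120, #114, #114 don't count).
Defence peremptories used: #116, #123 — 2 (for-cause on #118, #122 don't count).
Remaining: (9 − 4) + (12 − 2) = 15.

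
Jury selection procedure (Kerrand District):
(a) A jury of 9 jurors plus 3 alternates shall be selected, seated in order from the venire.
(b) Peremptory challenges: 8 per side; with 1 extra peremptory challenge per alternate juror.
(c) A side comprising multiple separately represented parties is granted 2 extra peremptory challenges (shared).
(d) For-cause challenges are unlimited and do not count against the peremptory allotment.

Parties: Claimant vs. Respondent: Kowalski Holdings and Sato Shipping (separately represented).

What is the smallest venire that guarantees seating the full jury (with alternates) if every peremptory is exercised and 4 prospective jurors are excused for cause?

Seats to fill: 9 + 3 alternates = 12.
Peremptories — Claimant: 8 + 1×3 = 11; Respondent: 8 + 1×3 + 2 = 13; total 24.
For-cause removals: 4.
Minimum venire: 12 + 24 + 4 = 40.

40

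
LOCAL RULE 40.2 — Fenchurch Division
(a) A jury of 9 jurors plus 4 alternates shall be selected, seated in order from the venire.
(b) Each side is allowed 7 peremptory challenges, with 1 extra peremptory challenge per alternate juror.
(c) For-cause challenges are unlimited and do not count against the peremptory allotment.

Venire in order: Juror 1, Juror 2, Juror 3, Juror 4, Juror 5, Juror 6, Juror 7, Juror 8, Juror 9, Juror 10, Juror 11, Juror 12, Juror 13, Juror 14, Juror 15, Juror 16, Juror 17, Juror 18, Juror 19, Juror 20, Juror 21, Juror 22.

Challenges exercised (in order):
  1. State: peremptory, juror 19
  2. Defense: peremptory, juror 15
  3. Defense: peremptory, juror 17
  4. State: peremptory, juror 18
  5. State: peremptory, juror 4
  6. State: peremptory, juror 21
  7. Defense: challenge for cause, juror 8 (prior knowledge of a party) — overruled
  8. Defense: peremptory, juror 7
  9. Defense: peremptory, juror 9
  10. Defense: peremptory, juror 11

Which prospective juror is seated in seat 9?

13

Removed: #4, #7, #9, #11, #15, #17, #18, #19, #21. (#8 stays — for-cause denied.)
Seating in order: seats 1–9 → #1, #2, #3, #5, #6, #8, #10, #12, #13; alternates → #14, #16, #20, #22.
So seat 9 is #13.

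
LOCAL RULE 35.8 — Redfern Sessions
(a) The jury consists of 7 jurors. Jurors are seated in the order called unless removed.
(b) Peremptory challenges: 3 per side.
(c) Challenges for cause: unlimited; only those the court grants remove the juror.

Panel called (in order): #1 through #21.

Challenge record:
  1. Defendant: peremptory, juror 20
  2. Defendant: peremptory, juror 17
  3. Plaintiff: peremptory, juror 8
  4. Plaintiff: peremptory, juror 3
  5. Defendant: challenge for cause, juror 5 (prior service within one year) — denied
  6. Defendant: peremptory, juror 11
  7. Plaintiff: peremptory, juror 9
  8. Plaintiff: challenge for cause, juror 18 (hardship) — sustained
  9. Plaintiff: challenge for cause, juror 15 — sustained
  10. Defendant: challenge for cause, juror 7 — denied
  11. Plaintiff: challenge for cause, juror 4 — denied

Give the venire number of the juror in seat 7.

10

Removed: #3, #8, #9, #11, #15, #17, #18, #20. (#4, #5, #7 stay — for-cause denied.)
Filling seats in venire order through position 7: #1, #2, #4, #5, #6, #7, #10.
So seat 7 is #10.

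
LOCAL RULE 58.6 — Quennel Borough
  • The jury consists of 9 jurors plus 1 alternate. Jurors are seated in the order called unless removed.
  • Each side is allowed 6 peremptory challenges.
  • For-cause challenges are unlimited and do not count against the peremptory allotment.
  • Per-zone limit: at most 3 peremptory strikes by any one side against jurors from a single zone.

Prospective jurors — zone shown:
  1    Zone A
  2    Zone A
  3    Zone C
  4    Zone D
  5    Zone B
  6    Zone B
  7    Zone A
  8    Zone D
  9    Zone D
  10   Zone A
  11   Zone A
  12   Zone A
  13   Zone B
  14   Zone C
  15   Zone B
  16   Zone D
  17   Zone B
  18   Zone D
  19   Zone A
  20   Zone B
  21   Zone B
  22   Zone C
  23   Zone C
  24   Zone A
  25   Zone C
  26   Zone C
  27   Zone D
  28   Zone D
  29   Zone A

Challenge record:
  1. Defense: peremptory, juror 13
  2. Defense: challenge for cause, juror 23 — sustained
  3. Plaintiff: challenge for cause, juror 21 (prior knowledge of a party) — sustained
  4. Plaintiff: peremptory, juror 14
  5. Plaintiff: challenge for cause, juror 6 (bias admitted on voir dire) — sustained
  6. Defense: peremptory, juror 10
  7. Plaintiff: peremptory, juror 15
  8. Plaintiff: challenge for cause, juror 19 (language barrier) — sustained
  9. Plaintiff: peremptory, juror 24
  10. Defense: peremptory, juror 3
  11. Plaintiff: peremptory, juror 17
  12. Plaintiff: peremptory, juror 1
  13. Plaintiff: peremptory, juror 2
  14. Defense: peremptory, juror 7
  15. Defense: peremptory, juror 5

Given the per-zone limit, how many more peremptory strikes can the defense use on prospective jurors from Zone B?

1

Defense peremptories so far: #13, #10, #3, #7, #5 — 5 of 6 used, 1 left overall.
Against Zone B: #13, #5 — 2 used; per-zone cap 3 leaves 1.
Binding limit: min(1, 1) = 1.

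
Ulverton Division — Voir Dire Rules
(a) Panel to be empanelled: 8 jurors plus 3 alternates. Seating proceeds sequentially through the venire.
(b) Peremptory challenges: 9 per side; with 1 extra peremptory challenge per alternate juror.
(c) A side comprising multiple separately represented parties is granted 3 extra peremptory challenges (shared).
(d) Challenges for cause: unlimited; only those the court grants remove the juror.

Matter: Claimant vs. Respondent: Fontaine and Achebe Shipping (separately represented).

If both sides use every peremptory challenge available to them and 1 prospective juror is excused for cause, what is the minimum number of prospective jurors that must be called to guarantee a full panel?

Seats to fill: 8 + 3 alternates = 11.
Peremptories — Claimant: 9 + 1×3 = 12; Respondent: 9 + 1×3 + 3 = 15; total 27.
For-cause removals: 1.
Minimum venire: 11 + 27 + 1 = 39.

39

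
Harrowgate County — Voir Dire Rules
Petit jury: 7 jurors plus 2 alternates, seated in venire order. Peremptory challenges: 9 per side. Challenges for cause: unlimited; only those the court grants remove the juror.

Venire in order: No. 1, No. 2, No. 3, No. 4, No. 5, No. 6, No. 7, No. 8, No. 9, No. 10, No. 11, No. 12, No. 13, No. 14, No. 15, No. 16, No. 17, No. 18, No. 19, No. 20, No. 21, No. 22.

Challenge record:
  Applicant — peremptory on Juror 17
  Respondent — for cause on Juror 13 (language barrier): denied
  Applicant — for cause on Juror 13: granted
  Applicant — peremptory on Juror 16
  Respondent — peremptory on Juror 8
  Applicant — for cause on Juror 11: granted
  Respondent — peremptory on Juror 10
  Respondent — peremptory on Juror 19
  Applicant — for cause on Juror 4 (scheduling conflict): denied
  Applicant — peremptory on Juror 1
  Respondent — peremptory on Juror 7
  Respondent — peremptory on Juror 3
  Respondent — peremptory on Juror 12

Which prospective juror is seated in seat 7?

Removed: #1, #3, #7, #8, #10, #11, #12, #13, #16, #17, #19. (#4 stays — for-cause denied.)
Seating in order: seats 1–7 → #2, #4, #5, #6, #9, #14, #15; alternates → #18, #20.
So seat 7 is #15.

15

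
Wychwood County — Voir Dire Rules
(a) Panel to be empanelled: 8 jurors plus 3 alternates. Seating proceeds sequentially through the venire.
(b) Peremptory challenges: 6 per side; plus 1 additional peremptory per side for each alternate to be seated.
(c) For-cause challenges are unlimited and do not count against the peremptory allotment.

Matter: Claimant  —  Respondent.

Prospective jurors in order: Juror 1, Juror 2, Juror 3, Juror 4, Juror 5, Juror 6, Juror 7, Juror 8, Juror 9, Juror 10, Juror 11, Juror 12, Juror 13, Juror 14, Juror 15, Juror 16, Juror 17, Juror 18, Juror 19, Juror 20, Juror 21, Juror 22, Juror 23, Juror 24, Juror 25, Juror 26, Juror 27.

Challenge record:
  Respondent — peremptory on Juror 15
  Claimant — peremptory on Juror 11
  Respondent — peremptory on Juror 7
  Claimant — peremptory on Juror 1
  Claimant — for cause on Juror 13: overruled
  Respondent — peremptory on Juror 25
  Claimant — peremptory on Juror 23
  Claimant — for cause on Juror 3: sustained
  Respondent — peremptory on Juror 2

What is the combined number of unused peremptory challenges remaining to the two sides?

11

Claimant allotment: 6 base + 1 × 3 alternates = 9. Respondent allotment: 6 base + 1 × 3 alternates = 9.
Claimant peremptories used: #11, #1, #23 — 3 (for-cause on #13, #3 don't count).
Respondent peremptories used: #15, #7, #25, #2 — 4.
Remaining: (9 − 3) + (9 − 4) = 11.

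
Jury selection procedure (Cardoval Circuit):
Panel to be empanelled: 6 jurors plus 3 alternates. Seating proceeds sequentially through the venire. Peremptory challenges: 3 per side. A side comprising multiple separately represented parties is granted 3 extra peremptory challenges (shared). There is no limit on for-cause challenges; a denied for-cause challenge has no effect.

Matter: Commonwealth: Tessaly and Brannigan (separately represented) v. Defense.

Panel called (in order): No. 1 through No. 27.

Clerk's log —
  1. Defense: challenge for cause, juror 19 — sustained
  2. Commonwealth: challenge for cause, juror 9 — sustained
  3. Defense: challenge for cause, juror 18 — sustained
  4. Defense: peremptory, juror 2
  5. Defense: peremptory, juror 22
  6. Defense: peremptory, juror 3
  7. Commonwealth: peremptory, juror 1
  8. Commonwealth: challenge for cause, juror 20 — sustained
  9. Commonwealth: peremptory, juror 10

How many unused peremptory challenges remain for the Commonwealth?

4

Commonwealth allotment: 3 base + 3 multi-party = 6.
Commonwealth peremptories used: #1, #10 — 2 (for-cause on #9, #20 don't count).
Remaining: 6 − 2 = 4.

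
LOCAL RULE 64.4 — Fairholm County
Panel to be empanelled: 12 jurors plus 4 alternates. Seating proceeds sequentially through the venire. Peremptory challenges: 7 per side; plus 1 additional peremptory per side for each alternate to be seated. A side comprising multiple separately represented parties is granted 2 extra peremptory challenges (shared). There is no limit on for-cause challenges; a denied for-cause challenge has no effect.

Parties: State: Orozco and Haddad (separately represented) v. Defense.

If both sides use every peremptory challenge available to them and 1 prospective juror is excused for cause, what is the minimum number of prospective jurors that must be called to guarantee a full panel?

41

Seats to fill: 12 + 4 alternates = 16.
Peremptories — State: 7 + 1×4 + 2 = 13; Defense: 7 + 1×4 = 11; total 24.
For-cause removals: 1.
Minimum venire: 16 + 24 + 1 = 41.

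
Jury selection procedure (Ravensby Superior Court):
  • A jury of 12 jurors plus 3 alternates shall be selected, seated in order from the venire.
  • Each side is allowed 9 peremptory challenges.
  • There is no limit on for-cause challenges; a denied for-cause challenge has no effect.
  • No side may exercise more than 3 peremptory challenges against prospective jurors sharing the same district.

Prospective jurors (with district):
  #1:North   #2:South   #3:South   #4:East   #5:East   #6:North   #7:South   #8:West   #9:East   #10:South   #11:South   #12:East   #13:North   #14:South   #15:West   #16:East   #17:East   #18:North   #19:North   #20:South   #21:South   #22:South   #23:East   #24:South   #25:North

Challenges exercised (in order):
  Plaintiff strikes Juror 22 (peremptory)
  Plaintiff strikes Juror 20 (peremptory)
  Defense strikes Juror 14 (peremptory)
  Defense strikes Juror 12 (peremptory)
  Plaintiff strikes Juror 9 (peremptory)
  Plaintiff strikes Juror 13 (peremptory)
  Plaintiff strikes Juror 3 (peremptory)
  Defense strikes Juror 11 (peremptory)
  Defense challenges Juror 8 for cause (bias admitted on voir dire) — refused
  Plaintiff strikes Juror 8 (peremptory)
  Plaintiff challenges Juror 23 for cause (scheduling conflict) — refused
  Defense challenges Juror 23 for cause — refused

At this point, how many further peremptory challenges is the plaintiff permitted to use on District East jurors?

2

Plaintiff peremptories so far: #22, #20, #9, #13, #3, #8 — 6 of 9 used, 3 left overall.
Against District East: #9 — 1 used; per-district cap 3 leaves 2.
Binding limit: min(3, 2) = 2.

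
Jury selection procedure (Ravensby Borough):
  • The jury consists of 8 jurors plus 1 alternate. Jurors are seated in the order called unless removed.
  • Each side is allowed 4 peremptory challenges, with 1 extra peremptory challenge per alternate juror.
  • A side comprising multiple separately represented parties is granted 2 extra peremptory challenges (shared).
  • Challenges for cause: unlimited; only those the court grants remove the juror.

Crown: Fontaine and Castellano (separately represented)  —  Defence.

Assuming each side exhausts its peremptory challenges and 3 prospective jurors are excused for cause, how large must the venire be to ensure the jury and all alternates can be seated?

24

Seats to fill: 8 + 1 alternates = 9.
Peremptories — Crown: 4 + 1×1 + 2 = 7; Defence: 4 + 1×1 = 5; total 12.
For-cause removals: 3.
Minimum venire: 9 + 12 + 3 = 24.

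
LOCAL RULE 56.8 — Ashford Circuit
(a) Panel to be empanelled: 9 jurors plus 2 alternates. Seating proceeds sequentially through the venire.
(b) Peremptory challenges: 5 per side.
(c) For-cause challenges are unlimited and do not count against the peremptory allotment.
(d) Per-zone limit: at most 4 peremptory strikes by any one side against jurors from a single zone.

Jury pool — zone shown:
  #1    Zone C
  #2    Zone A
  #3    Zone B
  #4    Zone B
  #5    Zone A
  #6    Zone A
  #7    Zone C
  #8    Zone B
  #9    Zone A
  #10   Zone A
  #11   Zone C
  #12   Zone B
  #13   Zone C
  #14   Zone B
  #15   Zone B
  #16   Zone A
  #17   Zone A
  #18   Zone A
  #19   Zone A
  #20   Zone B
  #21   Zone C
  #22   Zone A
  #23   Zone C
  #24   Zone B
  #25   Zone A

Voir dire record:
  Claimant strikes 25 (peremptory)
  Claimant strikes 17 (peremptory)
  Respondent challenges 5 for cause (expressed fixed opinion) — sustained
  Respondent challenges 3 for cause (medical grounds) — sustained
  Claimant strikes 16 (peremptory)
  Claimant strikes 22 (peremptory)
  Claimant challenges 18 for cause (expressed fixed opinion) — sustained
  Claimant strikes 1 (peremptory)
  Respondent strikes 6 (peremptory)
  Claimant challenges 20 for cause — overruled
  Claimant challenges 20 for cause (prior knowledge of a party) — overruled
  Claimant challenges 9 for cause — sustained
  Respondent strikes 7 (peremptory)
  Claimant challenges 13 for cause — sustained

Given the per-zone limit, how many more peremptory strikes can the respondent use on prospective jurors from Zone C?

Respondent peremptories so far: #6, #7 — 2 of 5 used, 3 left overall.
Against Zone C: #7 — 1 used; per-zone cap 4 leaves 3.
Binding limit: min(3, 3) = 3.

3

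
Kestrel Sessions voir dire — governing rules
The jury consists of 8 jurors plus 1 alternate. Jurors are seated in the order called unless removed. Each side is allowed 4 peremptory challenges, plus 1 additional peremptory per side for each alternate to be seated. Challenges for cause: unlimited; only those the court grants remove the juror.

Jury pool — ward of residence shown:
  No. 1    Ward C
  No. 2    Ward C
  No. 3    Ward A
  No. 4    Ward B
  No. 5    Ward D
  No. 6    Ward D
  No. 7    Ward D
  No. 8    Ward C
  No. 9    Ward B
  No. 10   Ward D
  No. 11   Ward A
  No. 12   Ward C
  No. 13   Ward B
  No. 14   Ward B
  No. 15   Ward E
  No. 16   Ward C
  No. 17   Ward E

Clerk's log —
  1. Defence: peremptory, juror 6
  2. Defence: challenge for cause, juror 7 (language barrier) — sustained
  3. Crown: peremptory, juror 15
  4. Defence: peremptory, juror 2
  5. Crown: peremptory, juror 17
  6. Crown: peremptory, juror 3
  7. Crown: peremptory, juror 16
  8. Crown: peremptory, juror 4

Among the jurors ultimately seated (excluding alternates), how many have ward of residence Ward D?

Removed: #2, #3, #4, #6, #7, #15, #16, #17.
Seated jurors 1–8: #1, #5, #8, #9, #10, #11, #12, #13 (alternates #14 not counted).
Of those, in Ward D: #5, #10 → 2.

2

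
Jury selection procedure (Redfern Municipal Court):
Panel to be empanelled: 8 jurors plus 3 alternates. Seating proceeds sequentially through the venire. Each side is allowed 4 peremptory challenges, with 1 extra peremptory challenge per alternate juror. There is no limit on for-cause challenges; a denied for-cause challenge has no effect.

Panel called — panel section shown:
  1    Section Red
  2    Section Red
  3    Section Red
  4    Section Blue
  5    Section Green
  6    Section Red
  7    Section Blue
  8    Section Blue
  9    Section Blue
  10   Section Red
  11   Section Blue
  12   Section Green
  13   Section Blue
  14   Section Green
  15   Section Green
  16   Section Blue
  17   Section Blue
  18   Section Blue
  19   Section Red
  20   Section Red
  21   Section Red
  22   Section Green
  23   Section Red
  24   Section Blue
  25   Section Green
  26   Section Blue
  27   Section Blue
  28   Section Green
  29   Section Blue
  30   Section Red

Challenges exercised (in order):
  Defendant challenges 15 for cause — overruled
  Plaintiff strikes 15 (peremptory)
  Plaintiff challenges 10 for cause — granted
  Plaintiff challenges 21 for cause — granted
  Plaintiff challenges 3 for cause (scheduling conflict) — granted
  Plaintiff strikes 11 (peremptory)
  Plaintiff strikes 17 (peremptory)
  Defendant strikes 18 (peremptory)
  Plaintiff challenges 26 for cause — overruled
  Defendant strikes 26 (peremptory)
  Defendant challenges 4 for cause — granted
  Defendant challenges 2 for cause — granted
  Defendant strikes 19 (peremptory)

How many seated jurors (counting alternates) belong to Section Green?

3

Removed: #2, #3, #4, #10, #11, #15, #17, #18, #19, #21, #26.
Seated (11 incl. alternates): #1, #5, #6, #7, #8, #9, #12, #13, #14, #16, #20.
Of those, in Section Green: #5, #12, #14 → 3.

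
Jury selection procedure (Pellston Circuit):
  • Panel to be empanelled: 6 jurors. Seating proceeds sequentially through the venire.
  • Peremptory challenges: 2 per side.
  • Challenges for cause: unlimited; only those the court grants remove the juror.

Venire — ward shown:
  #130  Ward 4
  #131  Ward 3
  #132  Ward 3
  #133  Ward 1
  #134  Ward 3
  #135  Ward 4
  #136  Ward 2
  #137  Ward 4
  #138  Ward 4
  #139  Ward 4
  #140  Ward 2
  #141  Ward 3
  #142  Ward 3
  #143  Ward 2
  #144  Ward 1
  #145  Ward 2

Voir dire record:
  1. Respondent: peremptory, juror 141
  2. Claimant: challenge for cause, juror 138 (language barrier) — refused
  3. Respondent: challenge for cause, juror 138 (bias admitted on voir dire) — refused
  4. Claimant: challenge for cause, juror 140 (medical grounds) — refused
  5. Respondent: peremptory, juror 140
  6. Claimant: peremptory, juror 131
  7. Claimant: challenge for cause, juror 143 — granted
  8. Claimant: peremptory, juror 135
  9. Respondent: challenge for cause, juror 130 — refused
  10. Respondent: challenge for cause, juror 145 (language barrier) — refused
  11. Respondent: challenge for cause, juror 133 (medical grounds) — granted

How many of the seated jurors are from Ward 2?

1

Removed: #131, #133, #135, #140, #141, #143.
Seated jurors 1–6: #130, #132, #134, #136, #137, #138.
Of those, in Ward 2: #136 → 1.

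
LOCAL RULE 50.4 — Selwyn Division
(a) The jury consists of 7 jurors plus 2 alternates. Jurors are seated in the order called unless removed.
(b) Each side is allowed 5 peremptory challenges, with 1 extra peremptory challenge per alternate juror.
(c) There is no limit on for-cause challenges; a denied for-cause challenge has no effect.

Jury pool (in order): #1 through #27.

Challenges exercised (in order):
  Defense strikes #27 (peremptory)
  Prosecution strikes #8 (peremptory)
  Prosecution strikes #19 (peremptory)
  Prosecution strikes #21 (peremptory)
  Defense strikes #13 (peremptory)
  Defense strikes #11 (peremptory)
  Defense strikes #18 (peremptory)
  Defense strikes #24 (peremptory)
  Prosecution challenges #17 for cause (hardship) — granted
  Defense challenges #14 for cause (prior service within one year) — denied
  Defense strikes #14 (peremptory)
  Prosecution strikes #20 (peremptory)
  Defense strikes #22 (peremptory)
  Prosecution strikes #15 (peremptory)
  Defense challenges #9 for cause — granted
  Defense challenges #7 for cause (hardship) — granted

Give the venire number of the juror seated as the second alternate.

Removed: #7, #8, #9, #11, #13, #14, #15, #17, #18, #19, #20, #21, #22, #24, #27.
Seating in order: seats 1–7 → #1, #2, #3, #4, #5, #6, #10; alternates → #12, #16.
So alternate 2 is #16.

16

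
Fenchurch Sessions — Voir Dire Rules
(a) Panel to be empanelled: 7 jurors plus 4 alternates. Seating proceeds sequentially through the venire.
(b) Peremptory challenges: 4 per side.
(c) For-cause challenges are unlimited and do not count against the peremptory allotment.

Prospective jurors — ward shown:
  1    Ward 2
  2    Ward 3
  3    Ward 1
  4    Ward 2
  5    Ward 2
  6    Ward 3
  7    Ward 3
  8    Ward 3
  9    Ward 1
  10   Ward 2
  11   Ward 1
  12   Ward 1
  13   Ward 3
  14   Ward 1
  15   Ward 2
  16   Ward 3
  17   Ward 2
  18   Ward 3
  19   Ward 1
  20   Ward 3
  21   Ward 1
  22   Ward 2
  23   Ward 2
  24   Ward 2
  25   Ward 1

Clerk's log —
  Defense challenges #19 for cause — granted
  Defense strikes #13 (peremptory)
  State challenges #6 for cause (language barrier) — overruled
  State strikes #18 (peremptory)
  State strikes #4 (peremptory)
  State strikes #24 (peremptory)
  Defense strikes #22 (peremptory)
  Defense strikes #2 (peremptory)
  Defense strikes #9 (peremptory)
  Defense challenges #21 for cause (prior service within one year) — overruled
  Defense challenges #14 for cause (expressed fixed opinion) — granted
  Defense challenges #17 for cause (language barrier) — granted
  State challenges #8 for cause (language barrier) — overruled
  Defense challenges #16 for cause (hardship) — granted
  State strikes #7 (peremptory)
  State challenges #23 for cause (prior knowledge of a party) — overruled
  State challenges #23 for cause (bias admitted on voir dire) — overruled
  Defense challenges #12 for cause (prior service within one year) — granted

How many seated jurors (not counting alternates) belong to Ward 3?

Removed: #2, #4, #7, #9, #12, #13, #14, #16, #17, #18, #19, #22, #24.
Seated jurors 1–7: #1, #3, #5, #6, #8, #10, #11 (alternates #15, #20, #21, #23 not counted).
Of those, in Ward 3: #6, #8 → 2.

2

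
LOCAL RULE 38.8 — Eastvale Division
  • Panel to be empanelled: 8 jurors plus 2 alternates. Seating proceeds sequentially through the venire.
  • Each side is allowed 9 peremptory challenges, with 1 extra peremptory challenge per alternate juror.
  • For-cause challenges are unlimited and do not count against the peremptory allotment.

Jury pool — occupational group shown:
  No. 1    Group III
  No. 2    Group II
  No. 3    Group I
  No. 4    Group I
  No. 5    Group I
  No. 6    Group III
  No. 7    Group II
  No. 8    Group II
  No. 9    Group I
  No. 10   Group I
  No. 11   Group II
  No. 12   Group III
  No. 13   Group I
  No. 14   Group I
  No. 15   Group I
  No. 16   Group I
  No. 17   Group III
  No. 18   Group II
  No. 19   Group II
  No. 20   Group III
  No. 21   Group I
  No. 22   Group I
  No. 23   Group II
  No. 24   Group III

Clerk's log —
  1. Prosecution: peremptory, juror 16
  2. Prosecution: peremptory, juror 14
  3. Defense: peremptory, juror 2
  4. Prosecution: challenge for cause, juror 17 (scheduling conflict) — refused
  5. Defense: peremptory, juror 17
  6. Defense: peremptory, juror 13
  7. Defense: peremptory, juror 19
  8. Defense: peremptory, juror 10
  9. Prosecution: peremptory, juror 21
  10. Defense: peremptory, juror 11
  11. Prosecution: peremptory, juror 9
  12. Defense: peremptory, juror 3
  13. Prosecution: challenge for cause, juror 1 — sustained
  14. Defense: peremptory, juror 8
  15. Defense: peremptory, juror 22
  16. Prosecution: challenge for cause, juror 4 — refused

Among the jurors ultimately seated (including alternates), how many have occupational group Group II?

Removed: #1, #2, #3, #8, #9, #10, #11, #13, #14, #16, #17, #19, #21, #22.
Seated (10 incl. alternates): #4, #5, #6, #7, #12, #15, #18, #20, #23, #24.
Of those, in Group II: #7, #18, #23 → 3.

3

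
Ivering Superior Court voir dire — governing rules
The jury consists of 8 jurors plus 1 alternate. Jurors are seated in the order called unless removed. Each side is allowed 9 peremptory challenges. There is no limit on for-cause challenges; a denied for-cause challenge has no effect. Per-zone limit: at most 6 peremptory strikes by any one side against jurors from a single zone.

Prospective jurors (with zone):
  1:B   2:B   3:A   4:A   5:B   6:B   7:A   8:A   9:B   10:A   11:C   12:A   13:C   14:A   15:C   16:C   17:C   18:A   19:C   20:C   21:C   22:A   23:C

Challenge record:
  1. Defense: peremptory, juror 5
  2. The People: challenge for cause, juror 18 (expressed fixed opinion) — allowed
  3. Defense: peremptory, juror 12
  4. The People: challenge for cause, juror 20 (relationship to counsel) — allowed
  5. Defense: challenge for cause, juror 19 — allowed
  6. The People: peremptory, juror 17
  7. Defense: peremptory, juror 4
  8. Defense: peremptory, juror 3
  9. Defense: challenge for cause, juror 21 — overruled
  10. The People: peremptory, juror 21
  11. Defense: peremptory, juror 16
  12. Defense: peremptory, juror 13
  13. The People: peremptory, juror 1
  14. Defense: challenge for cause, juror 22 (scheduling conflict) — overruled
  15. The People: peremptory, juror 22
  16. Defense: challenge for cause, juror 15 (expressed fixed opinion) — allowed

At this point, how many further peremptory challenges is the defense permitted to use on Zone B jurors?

3

Defense peremptories so far: #5, #12, #4, #3, #16, #13 — 6 of 9 used, 3 left overall.
Against Zone B: #5 — 1 used; per-zone cap 6 leaves 5.
Binding limit: min(3, 5) = 3.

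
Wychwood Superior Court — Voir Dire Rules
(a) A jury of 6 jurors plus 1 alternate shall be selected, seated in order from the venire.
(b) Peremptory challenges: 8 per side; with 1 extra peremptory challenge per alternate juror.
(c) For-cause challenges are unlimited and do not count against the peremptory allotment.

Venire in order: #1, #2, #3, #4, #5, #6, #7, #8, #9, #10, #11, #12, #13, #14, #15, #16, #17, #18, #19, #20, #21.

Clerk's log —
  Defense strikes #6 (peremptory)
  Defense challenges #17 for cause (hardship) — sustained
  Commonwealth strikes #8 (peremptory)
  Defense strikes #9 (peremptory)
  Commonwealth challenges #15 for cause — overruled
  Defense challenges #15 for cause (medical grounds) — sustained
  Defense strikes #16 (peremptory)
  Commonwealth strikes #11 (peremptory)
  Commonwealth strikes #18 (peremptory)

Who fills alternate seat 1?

10

Removed: #6, #8, #9, #11, #15, #16, #17, #18.
Filling seats in venire order through position 7: #1, #2, #3, #4, #5, #7, #10.
So alternate 1 is #10.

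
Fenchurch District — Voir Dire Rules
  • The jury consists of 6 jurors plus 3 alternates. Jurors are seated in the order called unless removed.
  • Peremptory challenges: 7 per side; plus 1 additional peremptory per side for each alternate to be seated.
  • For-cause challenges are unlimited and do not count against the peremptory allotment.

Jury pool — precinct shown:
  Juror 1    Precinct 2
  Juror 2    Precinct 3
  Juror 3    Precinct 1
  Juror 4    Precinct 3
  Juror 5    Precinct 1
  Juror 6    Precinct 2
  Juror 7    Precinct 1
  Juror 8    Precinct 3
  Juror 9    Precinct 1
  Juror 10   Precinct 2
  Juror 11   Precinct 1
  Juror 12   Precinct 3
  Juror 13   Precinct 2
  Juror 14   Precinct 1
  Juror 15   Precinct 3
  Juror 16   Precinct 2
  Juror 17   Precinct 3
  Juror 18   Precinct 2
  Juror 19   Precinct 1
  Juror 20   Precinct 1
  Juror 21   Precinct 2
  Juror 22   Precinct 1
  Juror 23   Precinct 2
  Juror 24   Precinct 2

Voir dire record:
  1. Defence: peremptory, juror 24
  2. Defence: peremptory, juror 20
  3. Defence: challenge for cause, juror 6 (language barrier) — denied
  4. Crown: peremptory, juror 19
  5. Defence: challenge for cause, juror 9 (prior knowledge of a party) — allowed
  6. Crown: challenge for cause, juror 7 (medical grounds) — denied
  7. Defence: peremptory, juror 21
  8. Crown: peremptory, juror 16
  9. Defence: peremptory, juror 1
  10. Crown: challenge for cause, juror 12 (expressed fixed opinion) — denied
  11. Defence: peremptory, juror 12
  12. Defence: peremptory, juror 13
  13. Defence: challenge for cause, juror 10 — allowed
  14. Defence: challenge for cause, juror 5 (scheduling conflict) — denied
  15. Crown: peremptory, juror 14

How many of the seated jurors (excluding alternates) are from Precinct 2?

1

Removed: #1, #9, #10, #12, #13, #14, #16, #19, #20, #21, #24.
Seated jurors 1–6: #2, #3, #4, #5, #6, #7 (alternates #8, #11, #15 not counted).
Of those, in Precinct 2: #6 → 1.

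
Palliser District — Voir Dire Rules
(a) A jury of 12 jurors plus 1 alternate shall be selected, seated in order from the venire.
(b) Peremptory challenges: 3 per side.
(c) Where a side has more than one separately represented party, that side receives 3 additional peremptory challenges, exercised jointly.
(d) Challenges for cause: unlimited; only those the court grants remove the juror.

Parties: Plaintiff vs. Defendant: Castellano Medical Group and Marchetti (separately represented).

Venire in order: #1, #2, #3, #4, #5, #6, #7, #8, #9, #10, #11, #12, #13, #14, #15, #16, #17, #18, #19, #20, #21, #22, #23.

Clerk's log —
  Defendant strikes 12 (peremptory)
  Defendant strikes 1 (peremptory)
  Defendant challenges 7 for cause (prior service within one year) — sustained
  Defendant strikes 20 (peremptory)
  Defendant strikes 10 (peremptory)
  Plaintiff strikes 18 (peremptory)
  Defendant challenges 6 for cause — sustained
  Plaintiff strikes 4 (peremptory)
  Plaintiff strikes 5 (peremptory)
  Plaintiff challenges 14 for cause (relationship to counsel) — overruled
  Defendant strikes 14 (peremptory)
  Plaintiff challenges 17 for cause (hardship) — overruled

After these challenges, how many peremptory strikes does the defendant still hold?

1

Defendant allotment: 3 base + 3 multi-party = 6.
Defendant peremptories used: #12, #1, #20, #10, #14 — 5 (for-cause on #7, #6 don't count).
Remaining: 6 − 5 = 1.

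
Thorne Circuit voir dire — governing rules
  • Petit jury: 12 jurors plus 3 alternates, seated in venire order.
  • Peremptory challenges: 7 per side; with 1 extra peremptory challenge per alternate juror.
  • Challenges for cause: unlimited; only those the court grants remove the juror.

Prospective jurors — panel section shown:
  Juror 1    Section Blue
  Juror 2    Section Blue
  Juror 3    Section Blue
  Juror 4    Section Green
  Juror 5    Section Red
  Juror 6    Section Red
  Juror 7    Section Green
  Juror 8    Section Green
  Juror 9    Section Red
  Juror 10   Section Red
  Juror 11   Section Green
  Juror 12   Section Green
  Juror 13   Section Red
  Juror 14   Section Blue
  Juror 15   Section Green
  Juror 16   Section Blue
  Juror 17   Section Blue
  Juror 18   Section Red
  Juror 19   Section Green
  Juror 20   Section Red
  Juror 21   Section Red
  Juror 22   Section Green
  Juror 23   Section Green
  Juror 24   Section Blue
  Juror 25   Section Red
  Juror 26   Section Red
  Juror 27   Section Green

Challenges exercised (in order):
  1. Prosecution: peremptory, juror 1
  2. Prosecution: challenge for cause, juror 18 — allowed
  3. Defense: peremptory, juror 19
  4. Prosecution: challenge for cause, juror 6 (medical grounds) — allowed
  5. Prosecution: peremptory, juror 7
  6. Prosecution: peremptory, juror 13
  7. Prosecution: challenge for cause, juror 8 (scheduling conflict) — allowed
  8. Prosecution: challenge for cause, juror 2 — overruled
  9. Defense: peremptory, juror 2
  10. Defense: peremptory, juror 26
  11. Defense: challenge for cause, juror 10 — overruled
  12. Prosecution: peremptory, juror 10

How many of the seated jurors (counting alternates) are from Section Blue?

5

Removed: #1, #2, #6, #7, #8, #10, #13, #18, #19, #26.
Seated (15 incl. alternates): #3, #4, #5, #9, #11, #12, #14, #15, #16, #17, #20, #21, #22, #23, #24.
Of those, in Section Blue: #3, #14, #16, #17, #24 → 5.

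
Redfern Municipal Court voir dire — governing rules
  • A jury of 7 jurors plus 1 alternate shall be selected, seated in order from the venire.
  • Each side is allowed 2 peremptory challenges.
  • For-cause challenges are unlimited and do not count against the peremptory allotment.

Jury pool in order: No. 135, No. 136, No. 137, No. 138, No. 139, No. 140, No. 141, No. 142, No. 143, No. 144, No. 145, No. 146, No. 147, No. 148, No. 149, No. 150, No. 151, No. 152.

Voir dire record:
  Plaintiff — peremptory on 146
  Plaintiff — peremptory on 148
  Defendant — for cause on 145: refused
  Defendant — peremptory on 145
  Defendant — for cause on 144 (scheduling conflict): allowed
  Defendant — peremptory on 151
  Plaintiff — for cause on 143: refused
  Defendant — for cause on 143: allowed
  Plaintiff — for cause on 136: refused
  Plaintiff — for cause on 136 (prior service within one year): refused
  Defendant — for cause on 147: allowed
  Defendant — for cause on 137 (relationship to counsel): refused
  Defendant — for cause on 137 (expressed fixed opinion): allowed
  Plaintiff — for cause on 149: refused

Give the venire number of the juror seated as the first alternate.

149

Removed: #137, #143, #144, #145, #146, #147, #148, #151. (#136, #149 stay — for-cause denied.)
Seating in order: seats 1–7 → #135, #136, #138, #139, #140, #141, #142; alternates → #149.
So alternate 1 is #149.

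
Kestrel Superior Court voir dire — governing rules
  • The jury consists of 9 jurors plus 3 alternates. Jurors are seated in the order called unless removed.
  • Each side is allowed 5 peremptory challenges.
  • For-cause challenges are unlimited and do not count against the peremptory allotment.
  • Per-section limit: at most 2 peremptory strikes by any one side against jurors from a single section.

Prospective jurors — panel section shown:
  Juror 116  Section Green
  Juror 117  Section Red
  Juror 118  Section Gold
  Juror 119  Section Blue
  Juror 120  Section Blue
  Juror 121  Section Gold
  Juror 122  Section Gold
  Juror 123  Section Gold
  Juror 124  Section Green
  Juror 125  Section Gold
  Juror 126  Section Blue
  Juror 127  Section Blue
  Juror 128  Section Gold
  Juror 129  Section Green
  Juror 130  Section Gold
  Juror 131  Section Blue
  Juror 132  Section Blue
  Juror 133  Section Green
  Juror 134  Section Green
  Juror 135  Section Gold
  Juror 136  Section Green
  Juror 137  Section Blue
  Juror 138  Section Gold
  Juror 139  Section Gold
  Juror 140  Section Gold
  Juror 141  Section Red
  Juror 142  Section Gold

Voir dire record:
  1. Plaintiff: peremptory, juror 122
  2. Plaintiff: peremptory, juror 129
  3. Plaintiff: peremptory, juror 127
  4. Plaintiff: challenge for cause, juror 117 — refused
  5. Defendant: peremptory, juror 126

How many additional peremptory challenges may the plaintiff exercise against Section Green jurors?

Plaintiff peremptories so far: #122, #129, #127 — 3 of 5 used, 2 left overall.
Against Section Green: #129 — 1 used; per-section cap 2 leaves 1.
Binding limit: min(2, 1) = 1.

1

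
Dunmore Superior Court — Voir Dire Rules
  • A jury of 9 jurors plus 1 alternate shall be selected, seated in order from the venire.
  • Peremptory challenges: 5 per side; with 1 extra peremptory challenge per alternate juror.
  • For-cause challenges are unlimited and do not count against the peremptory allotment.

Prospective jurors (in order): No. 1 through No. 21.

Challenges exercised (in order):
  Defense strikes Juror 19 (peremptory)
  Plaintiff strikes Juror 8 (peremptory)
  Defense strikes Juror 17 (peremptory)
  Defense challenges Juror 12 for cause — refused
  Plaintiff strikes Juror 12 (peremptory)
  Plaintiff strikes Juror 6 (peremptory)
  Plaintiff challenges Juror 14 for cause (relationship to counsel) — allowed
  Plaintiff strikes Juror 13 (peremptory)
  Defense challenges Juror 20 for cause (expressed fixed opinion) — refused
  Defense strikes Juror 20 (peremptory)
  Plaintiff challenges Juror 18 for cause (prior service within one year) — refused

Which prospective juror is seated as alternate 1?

15

Removed: #6, #8, #12, #13, #14, #17, #19, #20. (#18 stays — for-cause denied.)
Seating in order: seats 1–9 → #1, #2, #3, #4, #5, #7, #9, #10, #11; alternates → #15.
So alternate 1 is #15.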